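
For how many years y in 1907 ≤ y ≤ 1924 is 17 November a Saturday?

Day of week of November 17 in each year:
1907: Sun, 1908: Tue, 1909: Wed, 1910: Thu, 1911: Fri, 1912: Sun, 1913: Mon, 1914: Tue, 1915: Wed, 1916: Fri, 1917: Sat ✓, 1918: Sun, 1919: Mon, 1920: Wed, 1921: Thu, 1922: Fri, 1923: Sat ✓, 1924: Mon
Saturdays: 1917, 1923.

2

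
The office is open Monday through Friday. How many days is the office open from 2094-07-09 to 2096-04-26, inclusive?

470

2094-07-09 is a Friday.
That's 658 days from start to end, counting both.
658 = 7 × 94, so the span is exactly 94 full weeks.
Each full week contributes 5 weekdays (Mon–Fri): 94 × 5 = 470.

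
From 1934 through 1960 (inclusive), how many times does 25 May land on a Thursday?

Day of week of May 25 in each year:
1934: Fri, 1935: Sat, 1936: Mon, 1937: Tue, 1938: Wed, 1939: Thu ✓, 1940: Sat, 1941: Sun, 1942: Mon, 1943: Tue, 1944: Thu ✓, 1945: Fri, 1946: Sat, 1947: Sun, 1948: Tue, 1949: Wed, 1950: Thu ✓, 1951: Fri, 1952: Sun, 1953: Mon, 1954: Tue, 1955: Wed, 1956: Fri, 1957: Sat, 1958: Sun, 1959: Mon, 1960: Wed
Thursdays: 1939, 1944, 1950.

3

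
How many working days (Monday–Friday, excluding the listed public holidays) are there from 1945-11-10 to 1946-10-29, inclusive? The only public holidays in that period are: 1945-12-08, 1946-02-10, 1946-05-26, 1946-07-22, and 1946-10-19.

1945-11-10 is a Saturday.
From 1945-11-10 to 1946-10-29 is 354 days inclusive.
354 = 7 × 50 + 4, so there are 50 full weeks plus 4 extra days.
Each full week contributes 5 weekdays (Mon–Fri): 50 × 5 = 250.
The 4 extra days are Sat, Sun, Mon, Tue — 2 of them qualify.
Total: 250 + 2 = 252.
Holidays: 1945-12-08 (Sat); 1946-02-10 (Sun); 1946-05-26 (Sun); 1946-07-22 (Mon); 1946-10-19 (Sat).
1 of the 5 holidays fall on weekdays; the rest are weekends and were already excluded.
Business days: 252 − 1 = 251.

251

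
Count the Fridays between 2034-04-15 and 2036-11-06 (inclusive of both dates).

2034-04-15 is a Saturday.
The range spans 937 days (inclusive of both endpoints).
937 = 7 × 133 + 6, so there are 133 full weeks plus 6 extra days.
Each full week contributes one Friday: 133 so far.
The 6 extra days are Saturday, Sunday, Monday, Tuesday, Wednesday, Thursday — none qualify.
Total: 133 + 0 = 133.

133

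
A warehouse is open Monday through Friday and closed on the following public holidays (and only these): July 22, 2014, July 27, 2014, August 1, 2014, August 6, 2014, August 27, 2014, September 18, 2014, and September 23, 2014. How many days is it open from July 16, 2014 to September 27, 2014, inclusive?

July 16, 2014 is a Wednesday.
That's 74 days from start to end, counting both.
74 = 7 × 10 + 4, so there are 10 full weeks plus 4 extra days.
Each full week contributes 5 weekdays (Mon–Fri): 10 × 5 = 50.
The 4 extra days are Wednesday, Thursday, Friday, Saturday — 3 of them qualify.
Total: 50 + 3 = 53.
Holidays: July 22, 2014 (Tue); July 27, 2014 (Sun); August 1, 2014 (Fri); August 6, 2014 (Wed); August 27, 2014 (Wed); September 18, 2014 (Thu); September 23, 2014 (Tue).
6 of the 7 holidays fall on weekdays; the rest are weekends and were already excluded.
Business days: 53 − 6 = 47.

47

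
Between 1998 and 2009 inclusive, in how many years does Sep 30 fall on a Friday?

1

Day of week of September 30 in each year:
1998: Wed, 1999: Thu, 2000: Sat, 2001: Sun, 2002: Mon, 2003: Tue, 2004: Thu, 2005: Fri ✓, 2006: Sat, 2007: Sun, 2008: Tue, 2009: Wed
Fridays: 2005.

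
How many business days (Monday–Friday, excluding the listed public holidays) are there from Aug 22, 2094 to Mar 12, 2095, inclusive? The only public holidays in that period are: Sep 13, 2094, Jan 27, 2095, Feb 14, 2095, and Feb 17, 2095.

141

Aug 22, 2094 is a Sunday.
The range spans 203 days (inclusive of both endpoints).
203 = 7 × 29, so the span is exactly 29 full weeks.
Each full week contributes 5 weekdays (Mon–Fri): 29 × 5 = 145.
Holidays: Sep 13, 2094 (Mon); Jan 27, 2095 (Thu); Feb 14, 2095 (Mon); Feb 17, 2095 (Thu).
All 4 holidays fall on weekdays, so subtract 4.
Business days: 145 − 4 = 141.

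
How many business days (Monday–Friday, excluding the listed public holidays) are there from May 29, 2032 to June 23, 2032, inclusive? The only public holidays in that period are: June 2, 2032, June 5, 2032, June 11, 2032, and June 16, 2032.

15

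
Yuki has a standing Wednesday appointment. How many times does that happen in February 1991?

4

Feb 1, 1991 is a Friday.
That's 28 days from start to end, counting both.
28 = 7 × 4, so the span is exactly 4 full weeks.
Each full week contributes one Wednesday: 4 so far.
Total: 4.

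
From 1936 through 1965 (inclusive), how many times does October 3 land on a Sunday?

5

Day of week of October 3 in each year:
1936: Sat, 1937: Sun ✓, 1938: Mon, 1939: Tue, 1940: Thu, 1941: Fri, 1942: Sat, 1943: Sun ✓, 1944: Tue, 1945: Wed, 1946: Thu, 1947: Fri, 1948: Sun ✓, 1949: Mon, 1950: Tue, 1951: Wed, 1952: Fri, 1953: Sat, 1954: Sun ✓, 1955: Mon, 1956: Wed, 1957: Thu, 1958: Fri, 1959: Sat, 1960: Mon, 1961: Tue, 1962: Wed, 1963: Thu, 1964: Sat, 1965: Sun ✓
Sundays: 1937, 1943, 1948, 1954, 1965.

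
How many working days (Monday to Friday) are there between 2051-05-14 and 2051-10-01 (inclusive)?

100 weekdays

2051-05-14 is a Sunday.
The range spans 141 days (inclusive of both endpoints).
141 = 7 × 20 + 1, so there are 20 full weeks plus 1 extra day.
Each full week contributes 5 weekdays (Mon–Fri): 20 × 5 = 100.
The 1 extra day is Sun — none qualify.
Total: 100 + 0 = 100.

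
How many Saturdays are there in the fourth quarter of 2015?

13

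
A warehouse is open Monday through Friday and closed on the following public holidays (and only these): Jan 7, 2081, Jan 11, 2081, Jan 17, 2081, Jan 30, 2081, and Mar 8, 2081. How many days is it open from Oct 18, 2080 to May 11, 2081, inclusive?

Oct 18, 2080 is a Friday.
That's 206 days from start to end, counting both.
206 = 7 × 29 + 3, so there are 29 full weeks plus 3 extra days.
Each full week contributes 5 weekdays (Mon–Fri): 29 × 5 = 145.
The 3 extra days are Fri, Sat, Sun — 1 of them qualifies.
Total: 145 + 1 = 146.
Holidays: Jan 7, 2081 (Tue); Jan 11, 2081 (Sat); Jan 17, 2081 (Fri); Jan 30, 2081 (Thu); Mar 8, 2081 (Sat).
3 of the 5 holidays fall on weekdays; the rest are weekends and were already excluded.
Business days: 146 − 3 = 143.

143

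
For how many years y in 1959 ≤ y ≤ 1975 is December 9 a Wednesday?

Day of week of December 9 in each year:
1959: Wed ✓, 1960: Fri, 1961: Sat, 1962: Sun, 1963: Mon, 1964: Wed ✓, 1965: Thu, 1966: Fri, 1967: Sat, 1968: Mon, 1969: Tue, 1970: Wed ✓, 1971: Thu, 1972: Sat, 1973: Sun, 1974: Mon, 1975: Tue
Wednesdays: 1959, 1964, 1970.

3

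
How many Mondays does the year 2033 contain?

52

2033-01-01 is a Saturday.
That's 365 days from start to end, counting both.
365 = 7 × 52 + 1, so there are 52 full weeks plus 1 extra day.
Each full week contributes one Monday: 52 so far.
The 1 extra day is Sat — none qualify.
Total: 52 + 0 = 52.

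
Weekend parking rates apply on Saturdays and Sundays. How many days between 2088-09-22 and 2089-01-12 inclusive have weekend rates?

2088-09-22 is a Wednesday.
The range spans 113 days (inclusive of both endpoints).
113 = 7 × 16 + 1, so there are 16 full weeks plus 1 extra day.
Each full week contributes 2 weekend days (Sat, Sun): 16 × 2 = 32.
The 1 extra day is Wednesday — none qualify.
Total: 32 + 0 = 32.

32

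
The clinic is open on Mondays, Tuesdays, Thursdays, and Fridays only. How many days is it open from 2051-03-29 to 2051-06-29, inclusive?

2051-03-29 is a Wednesday.
From 2051-03-29 to 2051-06-29 is 93 days inclusive.
93 = 7 × 13 + 2, so there are 13 full weeks plus 2 extra days.
Each full week contributes 4 days from the set (Mon, Tue, Thu, Fri): 13 × 4 = 52.
The 2 extra days are Wed, Thu — 1 of them qualifies.
Total: 52 + 1 = 53.

53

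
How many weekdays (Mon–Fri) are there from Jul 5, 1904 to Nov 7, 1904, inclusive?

Jul 5, 1904 is a Tuesday.
The range spans 126 days (inclusive of both endpoints).
126 = 7 × 18, so the span is exactly 18 full weeks.
Each full week contributes 5 weekdays (Mon–Fri): 18 × 5 = 90.
Total: 90.

90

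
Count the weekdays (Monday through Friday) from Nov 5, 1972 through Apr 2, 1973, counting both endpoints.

106 weekdays

Nov 5, 1972 is a Sunday.
From Nov 5, 1972 to Apr 2, 1973 is 149 days inclusive.
149 = 7 × 21 + 2, so there are 21 full weeks plus 2 extra days.
Each full week contributes 5 weekdays (Mon–Fri): 21 × 5 = 105.
The 2 extra days are Sun, Mon — 1 of them qualifies.
Total: 105 + 1 = 106.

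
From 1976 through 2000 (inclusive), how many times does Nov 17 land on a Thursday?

Day of week of November 17 in each year:
1976: Wed, 1977: Thu ✓, 1978: Fri, 1979: Sat, 1980: Mon, 1981: Tue, 1982: Wed, 1983: Thu ✓, 1984: Sat, 1985: Sun, 1986: Mon, 1987: Tue, 1988: Thu ✓, 1989: Fri, 1990: Sat, 1991: Sun, 1992: Tue, 1993: Wed, 1994: Thu ✓, 1995: Fri, 1996: Sun, 1997: Mon, 1998: Tue, 1999: Wed, 2000: Fri
Thursdays: 1977, 1983, 1988, 1994.

4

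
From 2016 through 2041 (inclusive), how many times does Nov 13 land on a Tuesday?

Day of week of November 13 in each year:
2016: Sun, 2017: Mon, 2018: Tue ✓, 2019: Wed, 2020: Fri, 2021: Sat, 2022: Sun, 2023: Mon, 2024: Wed, 2025: Thu, 2026: Fri, 2027: Sat, 2028: Mon, 2029: Tue ✓, 2030: Wed, 2031: Thu, 2032: Sat, 2033: Sun, 2034: Mon, 2035: Tue ✓, 2036: Thu, 2037: Fri, 2038: Sat, 2039: Sun, 2040: Tue ✓, 2041: Wed
Tuesdays: 2018, 2029, 2035, 2040.

4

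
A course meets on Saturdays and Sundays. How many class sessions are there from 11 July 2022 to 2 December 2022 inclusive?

40

11 July 2022 is a Monday.
That's 145 days from start to end, counting both.
145 = 7 × 20 + 5, so there are 20 full weeks plus 5 extra days.
Each full week contributes 2 days from the set (Sat, Sun): 20 × 2 = 40.
The 5 extra days are Mon, Tue, Wed, Thu, Fri — none qualify.
Total: 40 + 0 = 40.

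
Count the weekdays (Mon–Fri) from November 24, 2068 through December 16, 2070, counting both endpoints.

537 weekdays

November 24, 2068 is a Saturday.
From November 24, 2068 to December 16, 2070 is 753 days inclusive.
753 = 7 × 107 + 4, so there are 107 full weeks plus 4 extra days.
Each full week contributes 5 weekdays (Mon–Fri): 107 × 5 = 535.
The 4 extra days are Sat, Sun, Mon, Tue — 2 of them qualify.
Total: 535 + 2 = 537.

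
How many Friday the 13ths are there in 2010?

1

The 13th falls on a Friday when the month's 13th has weekday Fri.
Jan 13 is Wed; Feb 13 is Sat; Mar 13 is Sat; Apr 13 is Tue; May 13 is Thu; Jun 13 is Sun; Jul 13 is Tue; Aug 13 is Fri ✓; Sep 13 is Mon; Oct 13 is Wed; Nov 13 is Sat; Dec 13 is Mon.
Friday the 13ths: Aug.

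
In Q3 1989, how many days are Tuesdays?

13

1989-07-01 is a Saturday.
The range spans 92 days (inclusive of both endpoints).
92 = 7 × 13 + 1, so there are 13 full weeks plus 1 extra day.
Each full week contributes one Tuesday: 13 so far.
The 1 extra day is Sat — none qualify.
Total: 13 + 0 = 13.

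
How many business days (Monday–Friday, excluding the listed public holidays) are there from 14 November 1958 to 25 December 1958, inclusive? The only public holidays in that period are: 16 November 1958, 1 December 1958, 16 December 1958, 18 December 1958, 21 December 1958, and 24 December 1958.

26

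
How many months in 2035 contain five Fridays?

A month has five Fridays exactly when Friday falls within its first (length − 28) days.
Jan: 31 days, starts Mon → 5 of Mon, Tue, Wed
Feb: 28 days, starts Thu → 5 of (none)
Mar: 31 days, starts Thu → 5 of Thu, Fri, Sat ✓
Apr: 30 days, starts Sun → 5 of Sun, Mon
May: 31 days, starts Tue → 5 of Tue, Wed, Thu
Jun: 30 days, starts Fri → 5 of Fri, Sat ✓
Jul: 31 days, starts Sun → 5 of Sun, Mon, Tue
Aug: 31 days, starts Wed → 5 of Wed, Thu, Fri ✓
Sep: 30 days, starts Sat → 5 of Sat, Sun
Oct: 31 days, starts Mon → 5 of Mon, Tue, Wed
Nov: 30 days, starts Thu → 5 of Thu, Fri ✓
Dec: 31 days, starts Sat → 5 of Sat, Sun, Mon
Months with five Fridays: Mar, Jun, Aug, Nov.

4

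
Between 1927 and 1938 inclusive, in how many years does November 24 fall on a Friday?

Day of week of November 24 in each year:
1927: Thu, 1928: Sat, 1929: Sun, 1930: Mon, 1931: Tue, 1932: Thu, 1933: Fri ✓, 1934: Sat, 1935: Sun, 1936: Tue, 1937: Wed, 1938: Thu
Fridays: 1933.

1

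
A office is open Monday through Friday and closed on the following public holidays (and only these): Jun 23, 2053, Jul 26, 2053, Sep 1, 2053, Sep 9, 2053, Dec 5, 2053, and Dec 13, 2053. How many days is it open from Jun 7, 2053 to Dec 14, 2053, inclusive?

Jun 7, 2053 is a Saturday.
From Jun 7, 2053 to Dec 14, 2053 is 191 days inclusive.
191 = 7 × 27 + 2, so there are 27 full weeks plus 2 extra days.
Each full week contributes 5 weekdays (Mon–Fri): 27 × 5 = 135.
The 2 extra days are Sat, Sun — none qualify.
Total: 135 + 0 = 135.
Holidays: Jun 23, 2053 (Mon); Jul 26, 2053 (Sat); Sep 1, 2053 (Mon); Sep 9, 2053 (Tue); Dec 5, 2053 (Fri); Dec 13, 2053 (Sat).
4 of the 6 holidays fall on weekdays; the rest are weekends and were already excluded.
Business days: 135 − 4 = 131.

131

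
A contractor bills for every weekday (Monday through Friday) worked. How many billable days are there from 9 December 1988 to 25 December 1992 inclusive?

1056

9 December 1988 is a Friday.
The range spans 1478 days (inclusive of both endpoints).
1478 = 7 × 211 + 1, so there are 211 full weeks plus 1 extra day.
Each full week contributes 5 weekdays (Mon–Fri): 211 × 5 = 1055.
The 1 extra day is Fri — 1 of them qualifies.
Total: 1055 + 1 = 1056.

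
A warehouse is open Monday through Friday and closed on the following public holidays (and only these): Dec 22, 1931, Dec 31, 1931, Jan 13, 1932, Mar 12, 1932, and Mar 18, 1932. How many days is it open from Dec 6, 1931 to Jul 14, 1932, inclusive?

Dec 6, 1931 is a Sunday.
From Dec 6, 1931 to Jul 14, 1932 is 222 days inclusive.
222 = 7 × 31 + 5, so there are 31 full weeks plus 5 extra days.
Each full week contributes 5 weekdays (Mon–Fri): 31 × 5 = 155.
The 5 extra days are Sun, Mon, Tue, Wed, Thu — 4 of them qualify.
Total: 155 + 4 = 159.
Holidays: Dec 22, 1931 (Tue); Dec 31, 1931 (Thu); Jan 13, 1932 (Wed); Mar 12, 1932 (Sat); Mar 18, 1932 (Fri).
4 of the 5 holidays fall on weekdays; the rest are weekends and were already excluded.
Business days: 159 − 4 = 155.

155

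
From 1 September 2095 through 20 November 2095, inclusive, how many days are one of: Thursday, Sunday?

24

1 September 2095 is a Thursday.
From 1 September 2095 to 20 November 2095 is 81 days inclusive.
81 = 7 × 11 + 4, so there are 11 full weeks plus 4 extra days.
Each full week contributes 2 days from the set (Thu, Sun): 11 × 2 = 22.
The 4 extra days are Thursday, Friday, Saturday, Sunday — 2 of them qualify.
Total: 22 + 2 = 24.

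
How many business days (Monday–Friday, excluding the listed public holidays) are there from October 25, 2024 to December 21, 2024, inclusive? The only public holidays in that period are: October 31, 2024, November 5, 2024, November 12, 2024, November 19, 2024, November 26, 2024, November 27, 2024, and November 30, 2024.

35 business days

October 25, 2024 is a Friday.
The range spans 58 days (inclusive of both endpoints).
58 = 7 × 8 + 2, so there are 8 full weeks plus 2 extra days.
Each full week contributes 5 weekdays (Mon–Fri): 8 × 5 = 40.
The 2 extra days are Friday, Saturday — 1 of them qualifies.
Total: 40 + 1 = 41.
Holidays: October 31, 2024 (Thu); November 5, 2024 (Tue); November 12, 2024 (Tue); November 19, 2024 (Tue); November 26, 2024 (Tue); November 27, 2024 (Wed); November 30, 2024 (Sat).
6 of the 7 holidays fall on weekdays; the rest are weekends and were already excluded.
Business days: 41 − 6 = 35.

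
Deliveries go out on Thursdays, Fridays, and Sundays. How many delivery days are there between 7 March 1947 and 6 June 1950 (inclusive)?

509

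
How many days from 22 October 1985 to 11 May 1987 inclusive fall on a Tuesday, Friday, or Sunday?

22 October 1985 is a Tuesday.
That's 567 days from start to end, counting both.
567 = 7 × 81, so the span is exactly 81 full weeks.
Each full week contributes 3 days from the set (Tue, Fri, Sun): 81 × 3 = 243.
Total: 243.

243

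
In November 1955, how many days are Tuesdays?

Nov 1, 1955 is a Tuesday.
That's 30 days from start to end, counting both.
30 = 7 × 4 + 2, so there are 4 full weeks plus 2 extra days.
Each full week contributes one Tuesday: 4 so far.
The 2 extra days are Tuesday, Wednesday — 1 of them qualifies.
Total: 4 + 1 = 5.

5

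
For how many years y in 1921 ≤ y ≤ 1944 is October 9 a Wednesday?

3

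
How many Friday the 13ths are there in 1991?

The 13th falls on a Friday when the month's 13th has weekday Fri.
Jan 13 is Sun; Feb 13 is Wed; Mar 13 is Wed; Apr 13 is Sat; May 13 is Mon; Jun 13 is Thu; Jul 13 is Sat; Aug 13 is Tue; Sep 13 is Fri ✓; Oct 13 is Sun; Nov 13 is Wed; Dec 13 is Fri ✓.
Friday the 13ths: Sep, Dec.

2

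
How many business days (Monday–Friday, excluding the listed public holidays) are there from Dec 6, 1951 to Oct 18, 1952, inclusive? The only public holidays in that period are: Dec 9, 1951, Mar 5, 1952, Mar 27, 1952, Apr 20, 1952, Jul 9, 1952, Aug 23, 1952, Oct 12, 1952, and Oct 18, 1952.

Dec 6, 1951 is a Thursday.
The range spans 318 days (inclusive of both endpoints).
318 = 7 × 45 + 3, so there are 45 full weeks plus 3 extra days.
Each full week contributes 5 weekdays (Mon–Fri): 45 × 5 = 225.
The 3 extra days are Thu, Fri, Sat — 2 of them qualify.
Total: 225 + 2 = 227.
Holidays: Dec 9, 1951 (Sun); Mar 5, 1952 (Wed); Mar 27, 1952 (Thu); Apr 20, 1952 (Sun); Jul 9, 1952 (Wed); Aug 23, 1952 (Sat); Oct 12, 1952 (Sun); Oct 18, 1952 (Sat).
3 of the 8 holidays fall on weekdays; the rest are weekends and were already excluded.
Business days: 227 − 3 = 224.

224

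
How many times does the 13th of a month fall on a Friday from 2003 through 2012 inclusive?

17

Friday-the-13ths by year:
2003: Jun
2004: Feb, Aug
2005: May
2006: Jan, Oct
2007: Apr, Jul
2008: Jun
2009: Feb, Mar, Nov
2010: Aug
2011: May
2012: Jan, Apr, Jul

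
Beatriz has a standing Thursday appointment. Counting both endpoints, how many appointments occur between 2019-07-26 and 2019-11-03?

2019-07-26 is a Friday.
From 2019-07-26 to 2019-11-03 is 101 days inclusive.
101 = 7 × 14 + 3, so there are 14 full weeks plus 3 extra days.
Each full week contributes one Thursday: 14 so far.
The 3 extra days are Fri, Sat, Sun — none qualify.
Total: 14 + 0 = 14.

14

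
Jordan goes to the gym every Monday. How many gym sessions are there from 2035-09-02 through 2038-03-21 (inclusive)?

2035-09-02 is a Sunday.
The range spans 932 days (inclusive of both endpoints).
932 = 7 × 133 + 1, so there are 133 full weeks plus 1 extra day.
Each full week contributes one Monday: 133 so far.
The 1 extra day is Sunday — none qualify.
Total: 133 + 0 = 133.

133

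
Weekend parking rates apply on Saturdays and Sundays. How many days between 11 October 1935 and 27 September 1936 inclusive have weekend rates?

102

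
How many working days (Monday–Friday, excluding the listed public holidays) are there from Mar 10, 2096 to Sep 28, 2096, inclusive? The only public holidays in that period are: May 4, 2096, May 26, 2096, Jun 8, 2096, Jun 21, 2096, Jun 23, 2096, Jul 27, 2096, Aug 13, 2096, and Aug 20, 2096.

139 working days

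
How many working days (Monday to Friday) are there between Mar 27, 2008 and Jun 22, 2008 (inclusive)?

62 weekdays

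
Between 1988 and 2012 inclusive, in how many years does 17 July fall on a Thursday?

3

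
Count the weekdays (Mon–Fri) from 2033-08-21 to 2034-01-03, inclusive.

2033-08-21 is a Sunday.
From 2033-08-21 to 2034-01-03 is 136 days inclusive.
136 = 7 × 19 + 3, so there are 19 full weeks plus 3 extra days.
Each full week contributes 5 weekdays (Mon–Fri): 19 × 5 = 95.
The 3 extra days are Sunday, Monday, Tuesday — 2 of them qualify.
Total: 95 + 2 = 97.

97 weekdays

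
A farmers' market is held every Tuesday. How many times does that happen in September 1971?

4

September 1, 1971 is a Wednesday.
The range spans 30 days (inclusive of both endpoints).
30 = 7 × 4 + 2, so there are 4 full weeks plus 2 extra days.
Each full week contributes one Tuesday: 4 so far.
The 2 extra days are Wed, Thu — none qualify.
Total: 4 + 0 = 4.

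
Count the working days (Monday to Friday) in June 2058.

20 weekdays

1 June 2058 is a Saturday.
From 1 June 2058 to 30 June 2058 is 30 days inclusive.
30 = 7 × 4 + 2, so there are 4 full weeks plus 2 extra days.
Each full week contributes 5 weekdays (Mon–Fri): 4 × 5 = 20.
The 2 extra days are Saturday, Sunday — none qualify.
Total: 20 + 0 = 20.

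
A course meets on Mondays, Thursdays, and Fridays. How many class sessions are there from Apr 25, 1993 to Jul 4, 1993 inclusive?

30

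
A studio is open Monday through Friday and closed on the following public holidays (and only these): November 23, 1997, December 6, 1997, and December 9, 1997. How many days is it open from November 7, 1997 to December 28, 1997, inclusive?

35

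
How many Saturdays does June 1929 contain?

Jun 1, 1929 is a Saturday.
That's 30 days from start to end, counting both.
30 = 7 × 4 + 2, so there are 4 full weeks plus 2 extra days.
Each full week contributes one Saturday: 4 so far.
The 2 extra days are Saturday, Sunday — 1 of them qualifies.
Total: 4 + 1 = 5.

5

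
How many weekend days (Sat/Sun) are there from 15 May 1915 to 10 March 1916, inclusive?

15 May 1915 is a Saturday.
The range spans 301 days (inclusive of both endpoints).
301 = 7 × 43, so the span is exactly 43 full weeks.
Each full week contributes 2 weekend days (Sat, Sun): 43 × 2 = 86.
Total: 86.

86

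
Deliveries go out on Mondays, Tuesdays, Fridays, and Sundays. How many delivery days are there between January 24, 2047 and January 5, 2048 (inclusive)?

198

January 24, 2047 is a Thursday.
From January 24, 2047 to January 5, 2048 is 347 days inclusive.
347 = 7 × 49 + 4, so there are 49 full weeks plus 4 extra days.
Each full week contributes 4 days from the set (Mon, Tue, Fri, Sun): 49 × 4 = 196.
The 4 extra days are Thursday, Friday, Saturday, Sunday — 2 of them qualify.
Total: 196 + 2 = 198.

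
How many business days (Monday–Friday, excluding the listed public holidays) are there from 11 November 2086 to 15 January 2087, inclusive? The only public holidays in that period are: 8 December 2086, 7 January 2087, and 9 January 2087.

11 November 2086 is a Monday.
That's 66 days from start to end, counting both.
66 = 7 × 9 + 3, so there are 9 full weeks plus 3 extra days.
Each full week contributes 5 weekdays (Mon–Fri): 9 × 5 = 45.
The 3 extra days are Mon, Tue, Wed — 3 of them qualify.
Total: 45 + 3 = 48.
Holidays: 8 December 2086 (Sun); 7 January 2087 (Tue); 9 January 2087 (Thu).
2 of the 3 holidays fall on weekdays; the rest are weekends and were already excluded.
Business days: 48 − 2 = 46.

46 business days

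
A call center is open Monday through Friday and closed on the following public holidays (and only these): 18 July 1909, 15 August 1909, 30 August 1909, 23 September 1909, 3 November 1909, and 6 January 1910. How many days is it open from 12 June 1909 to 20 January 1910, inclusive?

155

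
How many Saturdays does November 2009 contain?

4

November 1, 2009 is a Sunday.
From November 1, 2009 to November 30, 2009 is 30 days inclusive.
30 = 7 × 4 + 2, so there are 4 full weeks plus 2 extra days.
Each full week contributes one Saturday: 4 so far.
The 2 extra days are Sun, Mon — none qualify.
Total: 4 + 0 = 4.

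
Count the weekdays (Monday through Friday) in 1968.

January 1, 1968 is a Monday.
The range spans 366 days (inclusive of both endpoints).
366 = 7 × 52 + 2, so there are 52 full weeks plus 2 extra days.
Each full week contributes 5 weekdays (Mon–Fri): 52 × 5 = 260.
The 2 extra days are Monday, Tuesday — 2 of them qualify.
Total: 260 + 2 = 262.

262 weekdays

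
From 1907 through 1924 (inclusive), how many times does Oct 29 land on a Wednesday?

3

Day of week of October 29 in each year:
1907: Tue, 1908: Thu, 1909: Fri, 1910: Sat, 1911: Sun, 1912: Tue, 1913: Wed ✓, 1914: Thu, 1915: Fri, 1916: Sun, 1917: Mon, 1918: Tue, 1919: Wed ✓, 1920: Fri, 1921: Sat, 1922: Sun, 1923: Mon, 1924: Wed ✓
Wednesdays: 1913, 1919, 1924.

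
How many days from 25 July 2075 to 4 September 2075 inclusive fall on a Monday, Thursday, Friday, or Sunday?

24

25 July 2075 is a Thursday.
That's 42 days from start to end, counting both.
42 = 7 × 6, so the span is exactly 6 full weeks.
Each full week contributes 4 days from the set (Mon, Thu, Fri, Sun): 6 × 4 = 24.
Total: 24.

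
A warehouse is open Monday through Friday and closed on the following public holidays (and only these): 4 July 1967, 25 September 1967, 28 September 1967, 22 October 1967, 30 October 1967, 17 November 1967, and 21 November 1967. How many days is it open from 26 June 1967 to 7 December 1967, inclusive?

113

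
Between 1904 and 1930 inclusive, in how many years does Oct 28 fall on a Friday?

Day of week of October 28 in each year:
1904: Fri ✓, 1905: Sat, 1906: Sun, 1907: Mon, 1908: Wed, 1909: Thu, 1910: Fri ✓, 1911: Sat, 1912: Mon, 1913: Tue, 1914: Wed, 1915: Thu, 1916: Sat, 1917: Sun, 1918: Mon, 1919: Tue, 1920: Thu, 1921: Fri ✓, 1922: Sat, 1923: Sun, 1924: Tue, 1925: Wed, 1926: Thu, 1927: Fri ✓, 1928: Sun, 1929: Mon, 1930: Tue
Fridays: 1904, 1910, 1921, 1927.

4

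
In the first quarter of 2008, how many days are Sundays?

1 January 2008 is a Tuesday.
The range spans 91 days (inclusive of both endpoints).
91 = 7 × 13, so the span is exactly 13 full weeks.
Each full week contributes one Sunday: 13 so far.

13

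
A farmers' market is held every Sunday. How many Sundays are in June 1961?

4

1 June 1961 is a Thursday.
That's 30 days from start to end, counting both.
30 = 7 × 4 + 2, so there are 4 full weeks plus 2 extra days.
Each full week contributes one Sunday: 4 so far.
The 2 extra days are Thu, Fri — none qualify.
Total: 4 + 0 = 4.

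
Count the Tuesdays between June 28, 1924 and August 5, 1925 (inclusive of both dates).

58 Tuesdays

June 28, 1924 is a Saturday.
That's 404 days from start to end, counting both.
404 = 7 × 57 + 5, so there are 57 full weeks plus 5 extra days.
Each full week contributes one Tuesday: 57 so far.
The 5 extra days are Sat, Sun, Mon, Tue, Wed — 1 of them qualifies.
Total: 57 + 1 = 58.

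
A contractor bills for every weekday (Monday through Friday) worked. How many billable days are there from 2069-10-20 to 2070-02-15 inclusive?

85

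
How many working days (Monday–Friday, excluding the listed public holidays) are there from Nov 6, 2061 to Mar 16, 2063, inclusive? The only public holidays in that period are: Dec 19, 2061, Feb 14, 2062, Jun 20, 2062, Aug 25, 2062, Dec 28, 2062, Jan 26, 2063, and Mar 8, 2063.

Nov 6, 2061 is a Sunday.
That's 496 days from start to end, counting both.
496 = 7 × 70 + 6, so there are 70 full weeks plus 6 extra days.
Each full week contributes 5 weekdays (Mon–Fri): 70 × 5 = 350.
The 6 extra days are Sun, Mon, Tue, Wed, Thu, Fri — 5 of them qualify.
Total: 350 + 5 = 355.
Holidays: Dec 19, 2061 (Mon); Feb 14, 2062 (Tue); Jun 20, 2062 (Tue); Aug 25, 2062 (Fri); Dec 28, 2062 (Thu); Jan 26, 2063 (Fri); Mar 8, 2063 (Thu).
All 7 holidays fall on weekdays, so subtract 7.
Business days: 355 − 7 = 348.

348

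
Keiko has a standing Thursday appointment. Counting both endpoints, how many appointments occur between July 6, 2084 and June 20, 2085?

50 Thursdays

July 6, 2084 is a Thursday.
The range spans 350 days (inclusive of both endpoints).
350 = 7 × 50, so the span is exactly 50 full weeks.
Each full week contributes one Thursday: 50 so far.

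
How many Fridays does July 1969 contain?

July 1, 1969 is a Tuesday.
From July 1, 1969 to July 31, 1969 is 31 days inclusive.
31 = 7 × 4 + 3, so there are 4 full weeks plus 3 extra days.
Each full week contributes one Friday: 4 so far.
The 3 extra days are Tuesday, Wednesday, Thursday — none qualify.
Total: 4 + 0 = 4.

4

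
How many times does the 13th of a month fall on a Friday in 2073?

The 13th falls on a Friday when the month's 13th has weekday Fri.
Jan 13 is Fri ✓; Feb 13 is Mon; Mar 13 is Mon; Apr 13 is Thu; May 13 is Sat; Jun 13 is Tue; Jul 13 is Thu; Aug 13 is Sun; Sep 13 is Wed; Oct 13 is Fri ✓; Nov 13 is Mon; Dec 13 is Wed.
Friday the 13ths: Jan, Oct.

2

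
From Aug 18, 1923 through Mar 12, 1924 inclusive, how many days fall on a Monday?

30 Mondays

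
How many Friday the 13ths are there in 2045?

2

The 13th falls on a Friday when the month's 13th has weekday Fri.
Jan 13 is Fri ✓; Feb 13 is Mon; Mar 13 is Mon; Apr 13 is Thu; May 13 is Sat; Jun 13 is Tue; Jul 13 is Thu; Aug 13 is Sun; Sep 13 is Wed; Oct 13 is Fri ✓; Nov 13 is Mon; Dec 13 is Wed.
Friday the 13ths: Jan, Oct.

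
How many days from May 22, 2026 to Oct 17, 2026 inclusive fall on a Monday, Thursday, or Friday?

64

May 22, 2026 is a Friday.
From May 22, 2026 to Oct 17, 2026 is 149 days inclusive.
149 = 7 × 21 + 2, so there are 21 full weeks plus 2 extra days.
Each full week contributes 3 days from the set (Mon, Thu, Fri): 21 × 3 = 63.
The 2 extra days are Friday, Saturday — 1 of them qualifies.
Total: 63 + 1 = 64.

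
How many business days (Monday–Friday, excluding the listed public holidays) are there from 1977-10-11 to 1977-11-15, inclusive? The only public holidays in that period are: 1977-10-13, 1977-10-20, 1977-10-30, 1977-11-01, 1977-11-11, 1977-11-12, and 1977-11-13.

22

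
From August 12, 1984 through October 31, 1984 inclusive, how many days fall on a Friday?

August 12, 1984 is a Sunday.
That's 81 days from start to end, counting both.
81 = 7 × 11 + 4, so there are 11 full weeks plus 4 extra days.
Each full week contributes one Friday: 11 so far.
The 4 extra days are Sun, Mon, Tue, Wed — none qualify.
Total: 11 + 0 = 11.

11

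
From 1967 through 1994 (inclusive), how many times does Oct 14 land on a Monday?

4

Day of week of October 14 in each year:
1967: Sat, 1968: Mon ✓, 1969: Tue, 1970: Wed, 1971: Thu, 1972: Sat, 1973: Sun, 1974: Mon ✓, 1975: Tue, 1976: Thu, 1977: Fri, 1978: Sat, 1979: Sun, 1980: Tue, 1981: Wed, 1982: Thu, 1983: Fri, 1984: Sun, 1985: Mon ✓, 1986: Tue, 1987: Wed, 1988: Fri, 1989: Sat, 1990: Sun, 1991: Mon ✓, 1992: Wed, 1993: Thu, 1994: Fri
Mondays: 1968, 1974, 1985, 1991.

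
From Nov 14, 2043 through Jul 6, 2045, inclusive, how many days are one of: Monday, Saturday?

172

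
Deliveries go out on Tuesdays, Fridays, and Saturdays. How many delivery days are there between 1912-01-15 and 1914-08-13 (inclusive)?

1912-01-15 is a Monday.
The range spans 942 days (inclusive of both endpoints).
942 = 7 × 134 + 4, so there are 134 full weeks plus 4 extra days.
Each full week contributes 3 days from the set (Tue, Fri, Sat): 134 × 3 = 402.
The 4 extra days are Monday, Tuesday, Wednesday, Thursday — 1 of them qualifies.
Total: 402 + 1 = 403.

403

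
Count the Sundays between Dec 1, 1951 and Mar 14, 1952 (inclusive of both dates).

15 Sundays

Dec 1, 1951 is a Saturday.
From Dec 1, 1951 to Mar 14, 1952 is 105 days inclusive.
105 = 7 × 15, so the span is exactly 15 full weeks.
Each full week contributes one Sunday: 15 so far.
Total: 15.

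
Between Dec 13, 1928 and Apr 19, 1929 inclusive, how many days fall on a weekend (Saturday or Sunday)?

36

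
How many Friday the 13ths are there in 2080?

The 13th falls on a Friday when the month's 13th has weekday Fri.
Jan 13 is Sat; Feb 13 is Tue; Mar 13 is Wed; Apr 13 is Sat; May 13 is Mon; Jun 13 is Thu; Jul 13 is Sat; Aug 13 is Tue; Sep 13 is Fri ✓; Oct 13 is Sun; Nov 13 is Wed; Dec 13 is Fri ✓.
Friday the 13ths: Sep, Dec.

2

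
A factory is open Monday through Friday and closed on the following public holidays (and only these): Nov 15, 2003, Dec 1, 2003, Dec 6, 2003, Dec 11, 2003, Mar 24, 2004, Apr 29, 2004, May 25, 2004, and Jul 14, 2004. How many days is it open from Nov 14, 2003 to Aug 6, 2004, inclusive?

Nov 14, 2003 is a Friday.
From Nov 14, 2003 to Aug 6, 2004 is 267 days inclusive.
267 = 7 × 38 + 1, so there are 38 full weeks plus 1 extra day.
Each full week contributes 5 weekdays (Mon–Fri): 38 × 5 = 190.
The 1 extra day is Fri — 1 of them qualifies.
Total: 190 + 1 = 191.
Holidays: Nov 15, 2003 (Sat); Dec 1, 2003 (Mon); Dec 6, 2003 (Sat); Dec 11, 2003 (Thu); Mar 24, 2004 (Wed); Apr 29, 2004 (Thu); May 25, 2004 (Tue); Jul 14, 2004 (Wed).
6 of the 8 holidays fall on weekdays; the rest are weekends and were already excluded.
Business days: 191 − 6 = 185.

185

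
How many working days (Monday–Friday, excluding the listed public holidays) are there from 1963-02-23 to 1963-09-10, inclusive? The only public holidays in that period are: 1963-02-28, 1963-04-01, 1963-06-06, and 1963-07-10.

138

1963-02-23 is a Saturday.
That's 200 days from start to end, counting both.
200 = 7 × 28 + 4, so there are 28 full weeks plus 4 extra days.
Each full week contributes 5 weekdays (Mon–Fri): 28 × 5 = 140.
The 4 extra days are Saturday, Sunday, Monday, Tuesday — 2 of them qualify.
Total: 140 + 2 = 142.
Holidays: 1963-02-28 (Thu); 1963-04-01 (Mon); 1963-06-06 (Thu); 1963-07-10 (Wed).
All 4 holidays fall on weekdays, so subtract 4.
Business days: 142 − 4 = 138.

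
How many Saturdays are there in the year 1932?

January 1, 1932 is a Friday.
The range spans 366 days (inclusive of both endpoints).
366 = 7 × 52 + 2, so there are 52 full weeks plus 2 extra days.
Each full week contributes one Saturday: 52 so far.
The 2 extra days are Friday, Saturday — 1 of them qualifies.
Total: 52 + 1 = 53.

53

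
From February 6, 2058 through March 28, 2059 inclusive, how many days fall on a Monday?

February 6, 2058 is a Wednesday.
The range spans 416 days (inclusive of both endpoints).
416 = 7 × 59 + 3, so there are 59 full weeks plus 3 extra days.
Each full week contributes one Monday: 59 so far.
The 3 extra days are Wed, Thu, Fri — none qualify.
Total: 59 + 0 = 59.

59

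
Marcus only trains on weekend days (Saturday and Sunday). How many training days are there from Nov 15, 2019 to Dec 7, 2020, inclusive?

Nov 15, 2019 is a Friday.
That's 389 days from start to end, counting both.
389 = 7 × 55 + 4, so there are 55 full weeks plus 4 extra days.
Each full week contributes 2 weekend days (Sat, Sun): 55 × 2 = 110.
The 4 extra days are Friday, Saturday, Sunday, Monday — 2 of them qualify.
Total: 110 + 2 = 112.

112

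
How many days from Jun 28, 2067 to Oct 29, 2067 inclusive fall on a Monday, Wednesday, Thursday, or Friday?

Jun 28, 2067 is a Tuesday.
The range spans 124 days (inclusive of both endpoints).
124 = 7 × 17 + 5, so there are 17 full weeks plus 5 extra days.
Each full week contributes 4 days from the set (Mon, Wed, Thu, Fri): 17 × 4 = 68.
The 5 extra days are Tue, Wed, Thu, Fri, Sat — 3 of them qualify.
Total: 68 + 3 = 71.

71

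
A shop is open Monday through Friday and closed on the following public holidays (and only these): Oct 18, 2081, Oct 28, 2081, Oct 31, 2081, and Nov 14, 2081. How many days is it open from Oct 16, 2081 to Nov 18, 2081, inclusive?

21

Oct 16, 2081 is a Thursday.
That's 34 days from start to end, counting both.
34 = 7 × 4 + 6, so there are 4 full weeks plus 6 extra days.
Each full week contributes 5 weekdays (Mon–Fri): 4 × 5 = 20.
The 6 extra days are Thu, Fri, Sat, Sun, Mon, Tue — 4 of them qualify.
Total: 20 + 4 = 24.
Holidays: Oct 18, 2081 (Sat); Oct 28, 2081 (Tue); Oct 31, 2081 (Fri); Nov 14, 2081 (Fri).
3 of the 4 holidays fall on weekdays; the rest are weekends and were already excluded.
Business days: 24 − 3 = 21.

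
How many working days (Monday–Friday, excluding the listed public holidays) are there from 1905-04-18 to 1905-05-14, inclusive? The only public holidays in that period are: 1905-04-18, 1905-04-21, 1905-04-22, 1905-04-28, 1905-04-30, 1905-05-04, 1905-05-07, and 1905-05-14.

1905-04-18 is a Tuesday.
The range spans 27 days (inclusive of both endpoints).
27 = 7 × 3 + 6, so there are 3 full weeks plus 6 extra days.
Each full week contributes 5 weekdays (Mon–Fri): 3 × 5 = 15.
The 6 extra days are Tuesday, Wednesday, Thursday, Friday, Saturday, Sunday — 4 of them qualify.
Total: 15 + 4 = 19.
Holidays: 1905-04-18 (Tue); 1905-04-21 (Fri); 1905-04-22 (Sat); 1905-04-28 (Fri); 1905-04-30 (Sun); 1905-05-04 (Thu); 1905-05-07 (Sun); 1905-05-14 (Sun).
4 of the 8 holidays fall on weekdays; the rest are weekends and were already excluded.
Business days: 19 − 4 = 15.

15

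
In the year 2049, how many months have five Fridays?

A month has five Fridays exactly when Friday falls within its first (length − 28) days.
Jan: 31 days, starts Fri → 5 of Fri, Sat, Sun ✓
Feb: 28 days, starts Mon → 5 of (none)
Mar: 31 days, starts Mon → 5 of Mon, Tue, Wed
Apr: 30 days, starts Thu → 5 of Thu, Fri ✓
May: 31 days, starts Sat → 5 of Sat, Sun, Mon
Jun: 30 days, starts Tue → 5 of Tue, Wed
Jul: 31 days, starts Thu → 5 of Thu, Fri, Sat ✓
Aug: 31 days, starts Sun → 5 of Sun, Mon, Tue
Sep: 30 days, starts Wed → 5 of Wed, Thu
Oct: 31 days, starts Fri → 5 of Fri, Sat, Sun ✓
Nov: 30 days, starts Mon → 5 of Mon, Tue
Dec: 31 days, starts Wed → 5 of Wed, Thu, Fri ✓
Months with five Fridays: Jan, Apr, Jul, Oct, Dec.

5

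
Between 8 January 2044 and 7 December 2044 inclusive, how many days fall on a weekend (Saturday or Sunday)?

96

8 January 2044 is a Friday.
That's 335 days from start to end, counting both.
335 = 7 × 47 + 6, so there are 47 full weeks plus 6 extra days.
Each full week contributes 2 weekend days (Sat, Sun): 47 × 2 = 94.
The 6 extra days are Fri, Sat, Sun, Mon, Tue, Wed — 2 of them qualify.
Total: 94 + 2 = 96.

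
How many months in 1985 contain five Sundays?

A month has five Sundays exactly when Sunday falls within its first (length − 28) days.
Jan: 31 days, starts Tue → 5 of Tue, Wed, Thu
Feb: 28 days, starts Fri → 5 of (none)
Mar: 31 days, starts Fri → 5 of Fri, Sat, Sun ✓
Apr: 30 days, starts Mon → 5 of Mon, Tue
May: 31 days, starts Wed → 5 of Wed, Thu, Fri
Jun: 30 days, starts Sat → 5 of Sat, Sun ✓
Jul: 31 days, starts Mon → 5 of Mon, Tue, Wed
Aug: 31 days, starts Thu → 5 of Thu, Fri, Sat
Sep: 30 days, starts Sun → 5 of Sun, Mon ✓
Oct: 31 days, starts Tue → 5 of Tue, Wed, Thu
Nov: 30 days, starts Fri → 5 of Fri, Sat
Dec: 31 days, starts Sun → 5 of Sun, Mon, Tue ✓
Months with five Sundays: Mar, Jun, Sep, Dec.

4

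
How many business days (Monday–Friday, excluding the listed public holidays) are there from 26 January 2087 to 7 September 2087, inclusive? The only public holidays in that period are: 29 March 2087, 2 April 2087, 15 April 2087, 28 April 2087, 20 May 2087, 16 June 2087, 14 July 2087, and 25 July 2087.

153 business days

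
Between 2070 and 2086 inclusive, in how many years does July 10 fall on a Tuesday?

2

Day of week of July 10 in each year:
2070: Thu, 2071: Fri, 2072: Sun, 2073: Mon, 2074: Tue ✓, 2075: Wed, 2076: Fri, 2077: Sat, 2078: Sun, 2079: Mon, 2080: Wed, 2081: Thu, 2082: Fri, 2083: Sat, 2084: Mon, 2085: Tue ✓, 2086: Wed
Tuesdays: 2074, 2085.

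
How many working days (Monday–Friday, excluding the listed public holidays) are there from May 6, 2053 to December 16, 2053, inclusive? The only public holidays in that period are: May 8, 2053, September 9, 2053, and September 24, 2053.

158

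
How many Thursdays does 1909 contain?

Jan 1, 1909 is a Friday.
The range spans 365 days (inclusive of both endpoints).
365 = 7 × 52 + 1, so there are 52 full weeks plus 1 extra day.
Each full week contributes one Thursday: 52 so far.
The 1 extra day is Friday — none qualify.
Total: 52 + 0 = 52.

52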